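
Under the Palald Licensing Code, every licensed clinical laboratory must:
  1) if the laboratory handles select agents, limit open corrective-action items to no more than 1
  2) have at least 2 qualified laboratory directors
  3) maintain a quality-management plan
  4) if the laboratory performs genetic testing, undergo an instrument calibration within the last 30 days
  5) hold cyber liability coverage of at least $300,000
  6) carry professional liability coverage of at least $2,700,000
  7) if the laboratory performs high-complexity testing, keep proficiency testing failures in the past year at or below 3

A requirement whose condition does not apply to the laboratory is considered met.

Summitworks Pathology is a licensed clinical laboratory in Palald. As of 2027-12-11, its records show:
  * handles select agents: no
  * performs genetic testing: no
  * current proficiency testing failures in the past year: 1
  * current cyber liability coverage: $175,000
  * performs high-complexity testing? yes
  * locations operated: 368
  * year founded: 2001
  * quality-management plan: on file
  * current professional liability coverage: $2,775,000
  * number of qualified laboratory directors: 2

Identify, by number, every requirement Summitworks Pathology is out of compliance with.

1. condition 'handles select agents' does not hold → requirement n/a → met
2. qualified laboratory directors 2 ≥ 2 → met
3. quality-management plan present → met
4. condition 'performs genetic testing' does not hold → requirement n/a → met
5. cyber liability coverage $175,000 < $300,000 → not met
6. professional liability coverage $2,775,000 ≥ $2,700,000 → met
7. condition 'performs high-complexity testing' holds; proficiency testing failures in the past year 1 ≤ 3 → met
Not met: 5

5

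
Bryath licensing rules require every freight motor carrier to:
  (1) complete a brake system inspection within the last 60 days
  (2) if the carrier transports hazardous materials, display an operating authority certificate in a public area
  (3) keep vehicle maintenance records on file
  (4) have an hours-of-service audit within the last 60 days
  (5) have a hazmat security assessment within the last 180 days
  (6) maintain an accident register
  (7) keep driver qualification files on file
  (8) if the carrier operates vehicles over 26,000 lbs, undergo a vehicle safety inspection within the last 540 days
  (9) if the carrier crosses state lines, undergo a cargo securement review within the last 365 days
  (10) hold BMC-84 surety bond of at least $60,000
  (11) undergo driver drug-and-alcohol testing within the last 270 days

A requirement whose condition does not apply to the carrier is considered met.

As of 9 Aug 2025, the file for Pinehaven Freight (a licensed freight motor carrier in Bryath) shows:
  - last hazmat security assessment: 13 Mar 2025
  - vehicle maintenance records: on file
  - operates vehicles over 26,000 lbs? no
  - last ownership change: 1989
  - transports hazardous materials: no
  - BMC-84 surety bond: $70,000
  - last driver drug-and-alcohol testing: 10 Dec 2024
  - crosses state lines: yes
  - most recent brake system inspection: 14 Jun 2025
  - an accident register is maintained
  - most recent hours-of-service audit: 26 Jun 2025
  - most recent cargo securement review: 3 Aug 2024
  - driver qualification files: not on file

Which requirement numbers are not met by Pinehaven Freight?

1. brake system inspection 56 days ago vs limit 60 → met
2. condition 'transports hazardous materials' does not hold → requirement n/a → met
3. vehicle maintenance records present → met
4. hours-of-service audit 44 days ago vs limit 60 → met
5. hazmat security assessment 149 days ago vs limit 180 → met
6. accident register present → met
7. driver qualification files absent → not met
8. condition 'operates vehicles over 26,000 lbs' does not hold → requirement n/a → met
9. condition 'crosses state lines' holds; cargo securement review 371 days ago vs limit 365 → not met
10. BMC-84 surety bond $70,000 ≥ $60,000 → met
11. driver drug-and-alcohol testing 242 days ago vs limit 270 → met
Not met: 7, 9

7, 9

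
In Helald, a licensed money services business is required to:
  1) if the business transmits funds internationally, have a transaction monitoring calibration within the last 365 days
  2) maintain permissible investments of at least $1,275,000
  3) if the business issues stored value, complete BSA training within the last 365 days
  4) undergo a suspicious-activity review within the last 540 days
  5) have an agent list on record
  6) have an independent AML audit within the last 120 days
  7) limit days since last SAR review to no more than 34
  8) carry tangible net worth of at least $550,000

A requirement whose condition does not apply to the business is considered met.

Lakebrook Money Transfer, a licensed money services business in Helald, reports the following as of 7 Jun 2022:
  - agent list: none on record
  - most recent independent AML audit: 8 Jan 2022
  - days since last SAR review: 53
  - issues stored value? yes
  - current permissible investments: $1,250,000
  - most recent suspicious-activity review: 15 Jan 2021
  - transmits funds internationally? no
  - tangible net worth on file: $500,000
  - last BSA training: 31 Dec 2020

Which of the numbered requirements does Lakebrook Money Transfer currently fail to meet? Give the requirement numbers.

2, 3, 5, 6, 7, 8

1. condition 'transmits funds internationally' does not hold → requirement n/a → met
2. permissible investments $1,250,000 < $1,275,000 → not met
3. condition 'issues stored value' holds; BSA training 523 days ago vs limit 365 → not met
4. suspicious-activity review 508 days ago vs limit 540 → met
5. agent list absent → not met
6. independent AML audit 150 days ago vs limit 120 → not met
7. days since last SAR review 53 > 34 → not met
8. tangible net worth $500,000 < $550,000 → not met
Not met: 2, 3, 5, 6, 7, 8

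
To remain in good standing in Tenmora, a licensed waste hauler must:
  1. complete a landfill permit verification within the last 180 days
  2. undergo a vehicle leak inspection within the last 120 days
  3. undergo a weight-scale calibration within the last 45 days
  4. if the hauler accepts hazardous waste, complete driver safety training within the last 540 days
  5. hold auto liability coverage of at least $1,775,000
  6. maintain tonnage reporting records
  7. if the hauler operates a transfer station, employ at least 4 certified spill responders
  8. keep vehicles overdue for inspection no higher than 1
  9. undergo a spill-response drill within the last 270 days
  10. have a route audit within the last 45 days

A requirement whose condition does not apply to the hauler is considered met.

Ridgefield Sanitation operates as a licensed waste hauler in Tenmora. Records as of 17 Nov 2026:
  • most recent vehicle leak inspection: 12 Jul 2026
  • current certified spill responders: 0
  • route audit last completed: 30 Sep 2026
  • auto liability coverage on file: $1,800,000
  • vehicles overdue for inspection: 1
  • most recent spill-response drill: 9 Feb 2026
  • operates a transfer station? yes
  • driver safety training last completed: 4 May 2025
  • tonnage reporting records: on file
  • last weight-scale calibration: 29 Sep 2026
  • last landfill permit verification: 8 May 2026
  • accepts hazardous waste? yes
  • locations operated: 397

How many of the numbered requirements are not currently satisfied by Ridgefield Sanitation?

7

1. landfill permit verification 193 days ago vs limit 180 → not met
2. vehicle leak inspection 128 days ago vs limit 120 → not met
3. weight-scale calibration 49 days ago vs limit 45 → not met
4. condition 'accepts hazardous waste' holds; driver safety training 562 days ago vs limit 540 → not met
5. auto liability coverage $1,800,000 ≥ $1,775,000 → met
6. tonnage reporting records present → met
7. condition 'operates a transfer station' holds; certified spill responders 0 < 4 → not met
8. vehicles overdue for inspection 1 ≤ 1 → met
9. spill-response drill 281 days ago vs limit 270 → not met
10. route audit 48 days ago vs limit 45 → not met
Not met: 7 of 10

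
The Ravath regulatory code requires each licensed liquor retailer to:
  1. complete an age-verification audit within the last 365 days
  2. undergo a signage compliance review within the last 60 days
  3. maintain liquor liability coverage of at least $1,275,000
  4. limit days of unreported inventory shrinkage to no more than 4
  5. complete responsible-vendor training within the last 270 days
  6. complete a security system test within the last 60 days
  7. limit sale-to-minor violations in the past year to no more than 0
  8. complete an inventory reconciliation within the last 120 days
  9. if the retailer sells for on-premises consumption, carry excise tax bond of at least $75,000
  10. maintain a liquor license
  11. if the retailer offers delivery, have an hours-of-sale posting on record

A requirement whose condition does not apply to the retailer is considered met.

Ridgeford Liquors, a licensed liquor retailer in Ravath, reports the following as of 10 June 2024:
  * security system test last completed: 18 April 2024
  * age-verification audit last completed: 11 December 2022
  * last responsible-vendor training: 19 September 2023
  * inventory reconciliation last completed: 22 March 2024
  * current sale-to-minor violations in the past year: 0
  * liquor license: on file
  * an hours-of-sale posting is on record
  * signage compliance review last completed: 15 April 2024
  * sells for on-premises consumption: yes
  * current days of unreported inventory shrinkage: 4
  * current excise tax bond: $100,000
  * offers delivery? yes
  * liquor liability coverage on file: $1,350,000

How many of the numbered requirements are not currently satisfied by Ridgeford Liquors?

1. age-verification audit 547 days ago vs limit 365 → not met
2. signage compliance review 56 days ago vs limit 60 → met
3. liquor liability coverage $1,350,000 ≥ $1,275,000 → met
4. days of unreported inventory shrinkage 4 ≤ 4 → met
5. responsible-vendor training 265 days ago vs limit 270 → met
6. security system test 53 days ago vs limit 60 → met
7. sale-to-minor violations in the past year 0 ≤ 0 → met
8. inventory reconciliation 80 days ago vs limit 120 → met
9. condition 'sells for on-premises consumption' holds; excise tax bond $100,000 ≥ $75,000 → met
10. liquor license present → met
11. condition 'offers delivery' holds; hours-of-sale posting present → met
Not met: 1 of 11

1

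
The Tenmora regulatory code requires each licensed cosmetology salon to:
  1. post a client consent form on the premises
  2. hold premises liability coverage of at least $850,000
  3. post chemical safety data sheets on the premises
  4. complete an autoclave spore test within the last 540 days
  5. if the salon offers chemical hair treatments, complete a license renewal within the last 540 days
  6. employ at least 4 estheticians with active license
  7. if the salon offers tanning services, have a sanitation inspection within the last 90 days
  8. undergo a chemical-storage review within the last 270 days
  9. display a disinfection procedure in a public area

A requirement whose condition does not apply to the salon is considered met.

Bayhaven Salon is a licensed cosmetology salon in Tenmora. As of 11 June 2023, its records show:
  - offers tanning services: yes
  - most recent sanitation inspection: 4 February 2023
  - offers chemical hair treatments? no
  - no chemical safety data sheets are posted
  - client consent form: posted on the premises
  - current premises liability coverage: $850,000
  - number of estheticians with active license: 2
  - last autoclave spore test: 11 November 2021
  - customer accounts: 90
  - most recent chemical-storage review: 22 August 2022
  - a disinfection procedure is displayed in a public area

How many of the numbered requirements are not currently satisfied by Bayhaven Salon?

5

1. client consent form present → met
2. premises liability coverage $850,000 ≥ $850,000 → met
3. chemical safety data sheets absent → not met
4. autoclave spore test 577 days ago vs limit 540 → not met
5. condition 'offers chemical hair treatments' does not hold → requirement n/a → met
6. estheticians with active license 2 < 4 → not met
7. condition 'offers tanning services' holds; sanitation inspection 127 days ago vs limit 90 → not met
8. chemical-storage review 293 days ago vs limit 270 → not met
9. disinfection procedure present → met
Not met: 5 of 9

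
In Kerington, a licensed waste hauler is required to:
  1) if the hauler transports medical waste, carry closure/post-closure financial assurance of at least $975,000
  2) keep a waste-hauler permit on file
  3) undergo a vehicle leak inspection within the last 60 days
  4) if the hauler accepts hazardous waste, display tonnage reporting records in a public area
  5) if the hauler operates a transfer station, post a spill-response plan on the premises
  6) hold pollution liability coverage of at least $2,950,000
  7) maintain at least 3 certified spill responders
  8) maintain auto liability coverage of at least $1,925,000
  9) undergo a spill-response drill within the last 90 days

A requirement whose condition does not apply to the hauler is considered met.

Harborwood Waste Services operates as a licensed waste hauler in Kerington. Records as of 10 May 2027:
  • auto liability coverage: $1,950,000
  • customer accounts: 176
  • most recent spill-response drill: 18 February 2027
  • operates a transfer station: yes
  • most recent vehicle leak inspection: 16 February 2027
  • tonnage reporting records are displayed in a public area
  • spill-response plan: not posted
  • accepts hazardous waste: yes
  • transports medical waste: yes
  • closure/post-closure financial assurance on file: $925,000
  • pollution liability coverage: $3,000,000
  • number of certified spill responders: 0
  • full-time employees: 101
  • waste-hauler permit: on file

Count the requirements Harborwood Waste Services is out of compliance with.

1. condition 'transports medical waste' holds; closure/post-closure financial assurance $925,000 < $975,000 → not met
2. waste-hauler permit present → met
3. vehicle leak inspection 83 days ago vs limit 60 → not met
4. condition 'accepts hazardous waste' holds; tonnage reporting records present → met
5. condition 'operates a transfer station' holds; spill-response plan absent → not met
6. pollution liability coverage $3,000,000 ≥ $2,950,000 → met
7. certified spill responders 0 < 3 → not met
8. auto liability coverage $1,950,000 ≥ $1,925,000 → met
9. spill-response drill 81 days ago vs limit 90 → met
Not met: 4 of 9

4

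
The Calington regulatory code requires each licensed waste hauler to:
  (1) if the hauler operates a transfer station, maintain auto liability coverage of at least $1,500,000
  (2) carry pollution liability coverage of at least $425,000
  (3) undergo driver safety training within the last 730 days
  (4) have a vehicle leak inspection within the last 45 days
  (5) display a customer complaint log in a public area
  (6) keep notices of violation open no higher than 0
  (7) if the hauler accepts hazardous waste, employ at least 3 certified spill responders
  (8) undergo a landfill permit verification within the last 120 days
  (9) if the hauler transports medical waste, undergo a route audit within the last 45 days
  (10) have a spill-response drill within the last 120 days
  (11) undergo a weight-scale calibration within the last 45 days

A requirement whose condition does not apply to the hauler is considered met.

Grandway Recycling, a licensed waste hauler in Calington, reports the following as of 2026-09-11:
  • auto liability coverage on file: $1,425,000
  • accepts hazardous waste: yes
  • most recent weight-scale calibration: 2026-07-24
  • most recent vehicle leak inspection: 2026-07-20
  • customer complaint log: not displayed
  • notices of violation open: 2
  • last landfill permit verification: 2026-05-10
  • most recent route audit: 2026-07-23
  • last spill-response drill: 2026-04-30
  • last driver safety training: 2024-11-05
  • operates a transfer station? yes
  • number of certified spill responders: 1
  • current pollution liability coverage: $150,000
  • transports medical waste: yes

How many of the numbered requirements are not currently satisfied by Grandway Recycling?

10

1. condition 'operates a transfer station' holds; auto liability coverage $1,425,000 < $1,500,000 → not met
2. pollution liability coverage $150,000 < $425,000 → not met
3. driver safety training 675 days ago vs limit 730 → met
4. vehicle leak inspection 53 days ago vs limit 45 → not met
5. customer complaint log absent → not met
6. notices of violation open 2 > 0 → not met
7. condition 'accepts hazardous waste' holds; certified spill responders 1 < 3 → not met
8. landfill permit verification 124 days ago vs limit 120 → not met
9. condition 'transports medical waste' holds; route audit 50 days ago vs limit 45 → not met
10. spill-response drill 134 days ago vs limit 120 → not met
11. weight-scale calibration 49 days ago vs limit 45 → not met
Not met: 10 of 11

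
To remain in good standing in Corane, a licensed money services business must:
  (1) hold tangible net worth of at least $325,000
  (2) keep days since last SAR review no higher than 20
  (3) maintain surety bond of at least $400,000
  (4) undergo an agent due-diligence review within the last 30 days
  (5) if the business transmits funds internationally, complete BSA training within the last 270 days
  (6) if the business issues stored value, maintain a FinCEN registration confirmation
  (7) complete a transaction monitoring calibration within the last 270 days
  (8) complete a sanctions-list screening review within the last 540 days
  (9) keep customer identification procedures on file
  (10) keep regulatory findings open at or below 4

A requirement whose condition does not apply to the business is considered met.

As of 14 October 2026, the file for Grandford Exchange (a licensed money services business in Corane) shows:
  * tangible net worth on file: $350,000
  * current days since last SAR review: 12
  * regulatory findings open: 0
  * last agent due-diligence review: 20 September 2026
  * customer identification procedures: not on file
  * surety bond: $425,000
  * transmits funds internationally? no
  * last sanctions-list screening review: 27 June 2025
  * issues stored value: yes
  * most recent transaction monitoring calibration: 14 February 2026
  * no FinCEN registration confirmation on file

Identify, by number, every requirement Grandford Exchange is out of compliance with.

6, 9

1. tangible net worth $350,000 ≥ $325,000 → met
2. days since last SAR review 12 ≤ 20 → met
3. surety bond $425,000 ≥ $400,000 → met
4. agent due-diligence review 24 days ago vs limit 30 → met
5. condition 'transmits funds internationally' does not hold → requirement n/a → met
6. condition 'issues stored value' holds; FinCEN registration confirmation absent → not met
7. transaction monitoring calibration 242 days ago vs limit 270 → met
8. sanctions-list screening review 474 days ago vs limit 540 → met
9. customer identification procedures absent → not met
10. regulatory findings open 0 ≤ 4 → met
Not met: 6, 9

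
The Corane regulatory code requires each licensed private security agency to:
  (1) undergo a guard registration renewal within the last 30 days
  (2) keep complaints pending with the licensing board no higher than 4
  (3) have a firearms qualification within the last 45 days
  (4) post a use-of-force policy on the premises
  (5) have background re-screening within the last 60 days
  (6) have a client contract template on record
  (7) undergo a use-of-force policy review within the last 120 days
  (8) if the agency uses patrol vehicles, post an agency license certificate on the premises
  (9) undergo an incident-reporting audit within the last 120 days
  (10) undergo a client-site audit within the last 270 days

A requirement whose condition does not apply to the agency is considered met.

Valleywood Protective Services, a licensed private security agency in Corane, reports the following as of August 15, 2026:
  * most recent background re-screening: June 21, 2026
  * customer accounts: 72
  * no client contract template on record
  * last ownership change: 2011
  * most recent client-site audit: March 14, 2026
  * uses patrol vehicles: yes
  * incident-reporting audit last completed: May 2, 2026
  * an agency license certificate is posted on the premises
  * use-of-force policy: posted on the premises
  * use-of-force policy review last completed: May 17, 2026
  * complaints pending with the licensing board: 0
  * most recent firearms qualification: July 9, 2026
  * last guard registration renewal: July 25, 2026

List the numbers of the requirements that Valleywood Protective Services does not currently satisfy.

1. guard registration renewal 21 days ago vs limit 30 → met
2. complaints pending with the licensing board 0 ≤ 4 → met
3. firearms qualification 37 days ago vs limit 45 → met
4. use-of-force policy present → met
5. background re-screening 55 days ago vs limit 60 → met
6. client contract template absent → not met
7. use-of-force policy review 90 days ago vs limit 120 → met
8. condition 'uses patrol vehicles' holds; agency license certificate present → met
9. incident-reporting audit 105 days ago vs limit 120 → met
10. client-site audit 154 days ago vs limit 270 → met
Not met: 6

6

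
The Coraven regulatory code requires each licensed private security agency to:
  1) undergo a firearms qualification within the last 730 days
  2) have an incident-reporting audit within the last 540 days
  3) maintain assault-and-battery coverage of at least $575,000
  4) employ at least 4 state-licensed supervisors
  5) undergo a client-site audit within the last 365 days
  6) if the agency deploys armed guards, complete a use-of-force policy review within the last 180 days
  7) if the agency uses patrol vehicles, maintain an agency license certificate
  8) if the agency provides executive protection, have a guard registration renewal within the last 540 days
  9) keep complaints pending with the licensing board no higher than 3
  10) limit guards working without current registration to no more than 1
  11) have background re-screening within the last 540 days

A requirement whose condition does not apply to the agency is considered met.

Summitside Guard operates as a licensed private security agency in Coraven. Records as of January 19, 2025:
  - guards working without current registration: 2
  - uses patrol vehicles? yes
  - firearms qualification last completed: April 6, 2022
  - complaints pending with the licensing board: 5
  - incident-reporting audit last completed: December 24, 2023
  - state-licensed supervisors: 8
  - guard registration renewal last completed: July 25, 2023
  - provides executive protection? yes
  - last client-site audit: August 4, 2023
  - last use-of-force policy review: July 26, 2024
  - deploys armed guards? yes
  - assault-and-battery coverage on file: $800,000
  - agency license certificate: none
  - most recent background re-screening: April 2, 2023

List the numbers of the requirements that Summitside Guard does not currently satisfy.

1. firearms qualification 1019 days ago vs limit 730 → not met
2. incident-reporting audit 392 days ago vs limit 540 → met
3. assault-and-battery coverage $800,000 ≥ $575,000 → met
4. state-licensed supervisors 8 ≥ 4 → met
5. client-site audit 534 days ago vs limit 365 → not met
6. condition 'deploys armed guards' holds; use-of-force policy review 177 days ago vs limit 180 → met
7. condition 'uses patrol vehicles' holds; agency license certificate absent → not met
8. condition 'provides executive protection' holds; guard registration renewal 544 days ago vs limit 540 → not met
9. complaints pending with the licensing board 5 > 3 → not met
10. guards working without current registration 2 > 1 → not met
11. background re-screening 658 days ago vs limit 540 → not met
Not met: 1, 5, 7, 8, 9, 10, 11

1, 5, 7, 8, 9, 10, 11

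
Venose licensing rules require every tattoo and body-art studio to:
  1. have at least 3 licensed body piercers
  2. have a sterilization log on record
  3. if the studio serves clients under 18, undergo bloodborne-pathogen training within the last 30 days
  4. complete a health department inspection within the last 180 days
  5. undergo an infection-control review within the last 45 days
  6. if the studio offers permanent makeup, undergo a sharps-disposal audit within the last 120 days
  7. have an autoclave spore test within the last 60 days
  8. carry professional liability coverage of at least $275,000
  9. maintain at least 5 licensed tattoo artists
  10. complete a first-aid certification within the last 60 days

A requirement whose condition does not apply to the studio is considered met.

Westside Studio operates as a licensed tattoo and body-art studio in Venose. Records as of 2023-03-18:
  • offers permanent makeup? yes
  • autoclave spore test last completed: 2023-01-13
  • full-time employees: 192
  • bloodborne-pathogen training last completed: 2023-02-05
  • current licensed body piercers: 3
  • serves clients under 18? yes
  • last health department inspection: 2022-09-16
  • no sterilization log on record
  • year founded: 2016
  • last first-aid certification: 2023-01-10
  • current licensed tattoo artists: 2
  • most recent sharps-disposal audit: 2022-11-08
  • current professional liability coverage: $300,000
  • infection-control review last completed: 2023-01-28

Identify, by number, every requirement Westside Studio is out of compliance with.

2, 3, 4, 5, 6, 7, 9, 10

1. licensed body piercers 3 ≥ 3 → met
2. sterilization log absent → not met
3. condition 'serves clients under 18' holds; bloodborne-pathogen training 41 days ago vs limit 30 → not met
4. health department inspection 183 days ago vs limit 180 → not met
5. infection-control review 49 days ago vs limit 45 → not met
6. condition 'offers permanent makeup' holds; sharps-disposal audit 130 days ago vs limit 120 → not met
7. autoclave spore test 64 days ago vs limit 60 → not met
8. professional liability coverage $300,000 ≥ $275,000 → met
9. licensed tattoo artists 2 < 5 → not met
10. first-aid certification 67 days ago vs limit 60 → not met
Not met: 2, 3, 4, 5, 6, 7, 9, 10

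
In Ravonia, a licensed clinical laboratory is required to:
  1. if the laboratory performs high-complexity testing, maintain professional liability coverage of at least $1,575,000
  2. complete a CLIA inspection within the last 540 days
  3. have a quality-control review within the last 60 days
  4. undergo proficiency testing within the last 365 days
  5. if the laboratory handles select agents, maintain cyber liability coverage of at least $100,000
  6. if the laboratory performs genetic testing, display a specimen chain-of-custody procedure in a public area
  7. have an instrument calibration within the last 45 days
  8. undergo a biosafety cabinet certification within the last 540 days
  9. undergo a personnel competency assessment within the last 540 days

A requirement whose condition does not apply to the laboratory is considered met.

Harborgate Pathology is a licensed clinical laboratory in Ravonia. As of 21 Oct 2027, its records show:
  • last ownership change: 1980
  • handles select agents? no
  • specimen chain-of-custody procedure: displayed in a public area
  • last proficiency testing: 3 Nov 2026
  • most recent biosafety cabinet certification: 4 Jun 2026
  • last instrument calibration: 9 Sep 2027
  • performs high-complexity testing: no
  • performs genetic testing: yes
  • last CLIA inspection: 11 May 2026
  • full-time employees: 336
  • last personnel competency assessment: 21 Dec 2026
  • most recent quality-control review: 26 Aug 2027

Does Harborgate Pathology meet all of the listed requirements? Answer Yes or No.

1. condition 'performs high-complexity testing' does not hold → requirement n/a → met
2. CLIA inspection 528 days ago vs limit 540 → met
3. quality-control review 56 days ago vs limit 60 → met
4. proficiency testing 352 days ago vs limit 365 → met
5. condition 'handles select agents' does not hold → requirement n/a → met
6. condition 'performs genetic testing' holds; specimen chain-of-custody procedure present → met
7. instrument calibration 42 days ago vs limit 45 → met
8. biosafety cabinet certification 504 days ago vs limit 540 → met
9. personnel competency assessment 304 days ago vs limit 540 → met
All met.

Yes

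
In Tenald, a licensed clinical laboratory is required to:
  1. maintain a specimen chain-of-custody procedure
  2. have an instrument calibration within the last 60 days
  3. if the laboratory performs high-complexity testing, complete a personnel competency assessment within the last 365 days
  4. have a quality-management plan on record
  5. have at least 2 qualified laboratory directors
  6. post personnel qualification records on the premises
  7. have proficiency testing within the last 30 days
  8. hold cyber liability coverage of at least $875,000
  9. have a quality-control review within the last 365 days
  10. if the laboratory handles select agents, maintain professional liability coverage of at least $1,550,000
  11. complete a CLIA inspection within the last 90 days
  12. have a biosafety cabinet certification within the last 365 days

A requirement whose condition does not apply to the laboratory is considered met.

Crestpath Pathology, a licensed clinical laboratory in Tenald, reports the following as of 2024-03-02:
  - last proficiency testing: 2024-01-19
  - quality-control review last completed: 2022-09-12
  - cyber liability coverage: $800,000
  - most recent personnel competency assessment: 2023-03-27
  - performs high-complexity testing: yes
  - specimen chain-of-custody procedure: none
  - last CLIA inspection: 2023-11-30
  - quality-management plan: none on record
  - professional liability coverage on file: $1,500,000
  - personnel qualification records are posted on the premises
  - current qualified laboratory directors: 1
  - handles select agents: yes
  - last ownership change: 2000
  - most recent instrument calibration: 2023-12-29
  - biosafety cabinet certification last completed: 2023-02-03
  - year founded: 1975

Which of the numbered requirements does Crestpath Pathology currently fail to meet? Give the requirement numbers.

1, 2, 4, 5, 7, 8, 9, 10, 11, 12

1. specimen chain-of-custody procedure absent → not met
2. instrument calibration 64 days ago vs limit 60 → not met
3. condition 'performs high-complexity testing' holds; personnel competency assessment 341 days ago vs limit 365 → met
4. quality-management plan absent → not met
5. qualified laboratory directors 1 < 2 → not met
6. personnel qualification records present → met
7. proficiency testing 43 days ago vs limit 30 → not met
8. cyber liability coverage $800,000 < $875,000 → not met
9. quality-control review 537 days ago vs limit 365 → not met
10. condition 'handles select agents' holds; professional liability coverage $1,500,000 < $1,550,000 → not met
11. CLIA inspection 93 days ago vs limit 90 → not met
12. biosafety cabinet certification 393 days ago vs limit 365 → not met
Not met: 1, 2, 4, 5, 7, 8, 9, 10, 11, 12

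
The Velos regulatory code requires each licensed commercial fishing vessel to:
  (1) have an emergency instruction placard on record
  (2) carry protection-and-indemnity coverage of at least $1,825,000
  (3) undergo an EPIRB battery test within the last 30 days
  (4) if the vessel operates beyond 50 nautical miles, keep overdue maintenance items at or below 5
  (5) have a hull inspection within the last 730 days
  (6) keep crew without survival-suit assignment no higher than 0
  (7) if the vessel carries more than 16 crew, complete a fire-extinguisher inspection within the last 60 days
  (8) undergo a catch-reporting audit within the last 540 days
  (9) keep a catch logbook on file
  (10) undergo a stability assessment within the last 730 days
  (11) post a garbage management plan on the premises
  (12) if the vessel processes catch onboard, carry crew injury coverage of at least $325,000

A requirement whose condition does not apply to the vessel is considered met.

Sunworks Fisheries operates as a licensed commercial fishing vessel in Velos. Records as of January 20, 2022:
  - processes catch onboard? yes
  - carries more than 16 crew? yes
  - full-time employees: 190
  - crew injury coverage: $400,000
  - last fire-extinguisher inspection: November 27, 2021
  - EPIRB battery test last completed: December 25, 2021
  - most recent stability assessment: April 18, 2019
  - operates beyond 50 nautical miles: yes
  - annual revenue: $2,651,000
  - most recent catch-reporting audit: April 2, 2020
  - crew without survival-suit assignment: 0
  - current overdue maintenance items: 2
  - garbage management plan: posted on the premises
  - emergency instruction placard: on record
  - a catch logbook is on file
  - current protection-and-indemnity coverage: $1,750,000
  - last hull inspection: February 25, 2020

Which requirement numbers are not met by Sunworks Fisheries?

1. emergency instruction placard present → met
2. protection-and-indemnity coverage $1,750,000 < $1,825,000 → not met
3. EPIRB battery test 26 days ago vs limit 30 → met
4. condition 'operates beyond 50 nautical miles' holds; overdue maintenance items 2 ≤ 5 → met
5. hull inspection 695 days ago vs limit 730 → met
6. crew without survival-suit assignment 0 ≤ 0 → met
7. condition 'carries more than 16 crew' holds; fire-extinguisher inspection 54 days ago vs limit 60 → met
8. catch-reporting audit 658 days ago vs limit 540 → not met
9. catch logbook present → met
10. stability assessment 1008 days ago vs limit 730 → not met
11. garbage management plan present → met
12. condition 'processes catch onboard' holds; crew injury coverage $400,000 ≥ $325,000 → met
Not met: 2, 8, 10

2, 8, 10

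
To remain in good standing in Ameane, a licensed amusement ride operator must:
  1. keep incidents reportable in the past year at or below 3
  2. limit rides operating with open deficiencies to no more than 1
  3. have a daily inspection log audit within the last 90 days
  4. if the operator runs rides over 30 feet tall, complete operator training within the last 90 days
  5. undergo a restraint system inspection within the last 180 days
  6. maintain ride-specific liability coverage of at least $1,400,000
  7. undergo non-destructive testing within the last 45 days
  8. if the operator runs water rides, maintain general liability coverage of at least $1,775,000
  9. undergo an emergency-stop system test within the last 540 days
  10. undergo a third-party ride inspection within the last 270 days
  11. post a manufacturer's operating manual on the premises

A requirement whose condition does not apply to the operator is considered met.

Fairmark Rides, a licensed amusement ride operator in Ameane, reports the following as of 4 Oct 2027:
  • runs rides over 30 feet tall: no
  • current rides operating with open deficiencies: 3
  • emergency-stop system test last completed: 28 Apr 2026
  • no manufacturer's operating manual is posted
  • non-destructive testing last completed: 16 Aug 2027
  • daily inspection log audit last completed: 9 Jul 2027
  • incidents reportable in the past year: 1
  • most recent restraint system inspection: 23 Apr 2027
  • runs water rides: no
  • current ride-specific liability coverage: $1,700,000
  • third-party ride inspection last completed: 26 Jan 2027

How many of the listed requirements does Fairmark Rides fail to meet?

3

1. incidents reportable in the past year 1 ≤ 3 → met
2. rides operating with open deficiencies 3 > 1 → not met
3. daily inspection log audit 87 days ago vs limit 90 → met
4. condition 'runs rides over 30 feet tall' does not hold → requirement n/a → met
5. restraint system inspection 164 days ago vs limit 180 → met
6. ride-specific liability coverage $1,700,000 ≥ $1,400,000 → met
7. non-destructive testing 49 days ago vs limit 45 → not met
8. condition 'runs water rides' does not hold → requirement n/a → met
9. emergency-stop system test 524 days ago vs limit 540 → met
10. third-party ride inspection 251 days ago vs limit 270 → met
11. manufacturer's operating manual absent → not met
Not met: 3 of 11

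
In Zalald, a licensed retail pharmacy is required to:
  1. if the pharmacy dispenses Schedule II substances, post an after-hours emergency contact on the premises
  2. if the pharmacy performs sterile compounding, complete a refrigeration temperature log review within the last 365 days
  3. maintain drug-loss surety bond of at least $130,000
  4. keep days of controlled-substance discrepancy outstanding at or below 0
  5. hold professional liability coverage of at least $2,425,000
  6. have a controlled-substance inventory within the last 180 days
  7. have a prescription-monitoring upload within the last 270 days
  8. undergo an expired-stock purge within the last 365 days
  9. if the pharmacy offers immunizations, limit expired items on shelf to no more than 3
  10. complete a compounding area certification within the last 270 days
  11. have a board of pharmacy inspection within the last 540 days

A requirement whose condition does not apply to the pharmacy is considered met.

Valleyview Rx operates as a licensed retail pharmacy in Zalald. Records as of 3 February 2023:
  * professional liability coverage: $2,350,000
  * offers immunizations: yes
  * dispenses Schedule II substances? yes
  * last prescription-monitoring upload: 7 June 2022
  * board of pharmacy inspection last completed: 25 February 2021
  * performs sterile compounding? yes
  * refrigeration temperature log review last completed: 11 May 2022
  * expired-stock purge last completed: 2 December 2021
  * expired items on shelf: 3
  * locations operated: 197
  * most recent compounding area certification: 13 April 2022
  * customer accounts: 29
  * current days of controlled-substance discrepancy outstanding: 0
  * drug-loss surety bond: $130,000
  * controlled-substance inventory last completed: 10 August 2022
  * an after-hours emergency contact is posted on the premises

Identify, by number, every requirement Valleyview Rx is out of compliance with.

1. condition 'dispenses Schedule II substances' holds; after-hours emergency contact present → met
2. condition 'performs sterile compounding' holds; refrigeration temperature log review 268 days ago vs limit 365 → met
3. drug-loss surety bond $130,000 ≥ $130,000 → met
4. days of controlled-substance discrepancy outstanding 0 ≤ 0 → met
5. professional liability coverage $2,350,000 < $2,425,000 → not met
6. controlled-substance inventory 177 days ago vs limit 180 → met
7. prescription-monitoring upload 241 days ago vs limit 270 → met
8. expired-stock purge 428 days ago vs limit 365 → not met
9. condition 'offers immunizations' holds; expired items on shelf 3 ≤ 3 → met
10. compounding area certification 296 days ago vs limit 270 → not met
11. board of pharmacy inspection 708 days ago vs limit 540 → not met
Not met: 5, 8, 10, 11

5, 8, 10, 11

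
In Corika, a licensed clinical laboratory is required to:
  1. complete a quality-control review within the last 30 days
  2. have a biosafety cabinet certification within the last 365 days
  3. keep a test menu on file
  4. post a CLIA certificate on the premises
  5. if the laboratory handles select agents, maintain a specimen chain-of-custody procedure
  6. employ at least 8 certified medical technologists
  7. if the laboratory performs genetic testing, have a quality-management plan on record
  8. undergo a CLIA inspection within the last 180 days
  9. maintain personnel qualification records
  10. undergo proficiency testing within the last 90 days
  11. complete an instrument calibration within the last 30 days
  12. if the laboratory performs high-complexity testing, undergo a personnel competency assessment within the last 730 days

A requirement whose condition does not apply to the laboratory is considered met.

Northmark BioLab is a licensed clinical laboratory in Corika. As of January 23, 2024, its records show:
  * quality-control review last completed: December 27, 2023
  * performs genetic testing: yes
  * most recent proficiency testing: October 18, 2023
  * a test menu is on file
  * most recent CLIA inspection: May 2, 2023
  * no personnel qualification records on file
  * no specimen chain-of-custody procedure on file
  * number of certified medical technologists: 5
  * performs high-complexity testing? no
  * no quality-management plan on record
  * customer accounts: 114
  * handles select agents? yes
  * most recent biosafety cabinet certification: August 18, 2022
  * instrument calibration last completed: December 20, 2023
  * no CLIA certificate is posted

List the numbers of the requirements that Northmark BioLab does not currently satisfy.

2, 4, 5, 6, 7, 8, 9, 10, 11

1. quality-control review 27 days ago vs limit 30 → met
2. biosafety cabinet certification 523 days ago vs limit 365 → not met
3. test menu present → met
4. CLIA certificate absent → not met
5. condition 'handles select agents' holds; specimen chain-of-custody procedure absent → not met
6. certified medical technologists 5 < 8 → not met
7. condition 'performs genetic testing' holds; quality-management plan absent → not met
8. CLIA inspection 266 days ago vs limit 180 → not met
9. personnel qualification records absent → not met
10. proficiency testing 97 days ago vs limit 90 → not met
11. instrument calibration 34 days ago vs limit 30 → not met
12. condition 'performs high-complexity testing' does not hold → requirement n/a → met
Not met: 2, 4, 5, 6, 7, 8, 9, 10, 11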